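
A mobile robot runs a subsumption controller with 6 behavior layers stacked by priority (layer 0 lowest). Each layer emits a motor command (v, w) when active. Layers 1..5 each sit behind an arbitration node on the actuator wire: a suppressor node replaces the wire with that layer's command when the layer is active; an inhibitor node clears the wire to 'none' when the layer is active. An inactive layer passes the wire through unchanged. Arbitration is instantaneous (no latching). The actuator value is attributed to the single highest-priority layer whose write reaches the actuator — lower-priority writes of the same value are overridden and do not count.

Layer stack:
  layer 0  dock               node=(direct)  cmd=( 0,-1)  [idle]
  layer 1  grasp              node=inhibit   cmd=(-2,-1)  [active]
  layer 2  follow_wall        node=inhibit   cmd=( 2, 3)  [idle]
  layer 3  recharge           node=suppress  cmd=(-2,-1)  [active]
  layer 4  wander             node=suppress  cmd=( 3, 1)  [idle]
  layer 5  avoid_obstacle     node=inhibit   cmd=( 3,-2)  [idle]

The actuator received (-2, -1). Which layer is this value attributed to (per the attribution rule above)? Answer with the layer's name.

[0] dock off; wire := none
[1] grasp on (inhibit); wire := none
[2] follow_wall off; pass none
[3] recharge on (suppress); wire := (-2, -1)
[4] wander off; pass (-2, -1)
[5] avoid_obstacle off; pass (-2, -1)
output (-2, -1)
last writer: layer 3 = recharge

recharge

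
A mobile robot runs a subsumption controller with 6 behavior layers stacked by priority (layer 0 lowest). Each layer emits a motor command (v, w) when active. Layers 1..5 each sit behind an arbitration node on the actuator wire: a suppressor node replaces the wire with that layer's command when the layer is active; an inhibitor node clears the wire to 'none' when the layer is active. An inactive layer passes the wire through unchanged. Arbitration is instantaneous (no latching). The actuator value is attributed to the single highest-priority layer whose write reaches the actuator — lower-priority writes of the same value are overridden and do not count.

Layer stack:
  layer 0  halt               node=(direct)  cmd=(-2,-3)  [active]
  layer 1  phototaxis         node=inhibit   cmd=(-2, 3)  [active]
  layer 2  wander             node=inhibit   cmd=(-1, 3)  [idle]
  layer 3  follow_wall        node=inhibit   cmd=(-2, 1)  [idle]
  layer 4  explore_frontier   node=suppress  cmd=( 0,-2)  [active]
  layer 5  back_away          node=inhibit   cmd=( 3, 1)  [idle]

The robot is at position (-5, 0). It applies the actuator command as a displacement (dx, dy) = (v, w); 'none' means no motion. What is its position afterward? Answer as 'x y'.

-5 -2

[0] halt on; wire := (-2, -3)
[1] phototaxis on (inhibit); wire := none
[2] wander off; pass none
[3] follow_wall off; pass none
[4] explore_frontier on (suppress); wire := (0, -2)
[5] back_away off; pass (0, -2)
output (0, -2)
position: (-5, 0) + (0, -2) = (-5, -2)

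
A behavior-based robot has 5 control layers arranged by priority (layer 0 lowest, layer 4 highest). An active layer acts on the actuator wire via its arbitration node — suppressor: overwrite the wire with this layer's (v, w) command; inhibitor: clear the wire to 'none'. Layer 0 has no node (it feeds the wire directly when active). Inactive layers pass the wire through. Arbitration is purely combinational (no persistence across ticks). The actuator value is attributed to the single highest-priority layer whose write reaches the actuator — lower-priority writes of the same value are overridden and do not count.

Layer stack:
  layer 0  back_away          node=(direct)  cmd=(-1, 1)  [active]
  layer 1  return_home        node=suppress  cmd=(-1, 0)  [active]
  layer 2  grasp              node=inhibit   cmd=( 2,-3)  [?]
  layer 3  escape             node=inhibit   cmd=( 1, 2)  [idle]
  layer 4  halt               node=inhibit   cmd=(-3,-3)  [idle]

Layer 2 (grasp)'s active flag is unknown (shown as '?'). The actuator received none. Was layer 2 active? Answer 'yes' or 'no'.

If layer 2 is active=yes:
  actuator would be none
If layer 2 is active=no:
  actuator would be (-1, 0)
Observed none, so layer 2 was active.

yes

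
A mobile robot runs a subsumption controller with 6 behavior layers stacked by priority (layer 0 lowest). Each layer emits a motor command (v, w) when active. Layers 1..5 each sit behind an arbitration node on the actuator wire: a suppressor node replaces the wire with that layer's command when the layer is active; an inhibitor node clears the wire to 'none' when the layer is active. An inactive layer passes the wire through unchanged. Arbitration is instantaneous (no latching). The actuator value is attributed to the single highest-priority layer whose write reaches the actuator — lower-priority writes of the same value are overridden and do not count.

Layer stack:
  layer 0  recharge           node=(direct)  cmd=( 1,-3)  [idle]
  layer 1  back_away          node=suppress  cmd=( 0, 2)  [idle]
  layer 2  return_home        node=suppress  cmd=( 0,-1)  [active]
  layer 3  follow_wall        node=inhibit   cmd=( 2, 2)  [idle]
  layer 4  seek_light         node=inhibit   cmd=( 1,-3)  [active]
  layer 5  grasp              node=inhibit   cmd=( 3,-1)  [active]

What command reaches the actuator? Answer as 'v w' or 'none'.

[0] recharge off; wire := none
[1] back_away off; pass none
[2] return_home on (suppress); wire := (0, -1)
[3] follow_wall off; pass (0, -1)
[4] seek_light on (inhibit); wire := none
[5] grasp on (inhibit); wire := none
output none

none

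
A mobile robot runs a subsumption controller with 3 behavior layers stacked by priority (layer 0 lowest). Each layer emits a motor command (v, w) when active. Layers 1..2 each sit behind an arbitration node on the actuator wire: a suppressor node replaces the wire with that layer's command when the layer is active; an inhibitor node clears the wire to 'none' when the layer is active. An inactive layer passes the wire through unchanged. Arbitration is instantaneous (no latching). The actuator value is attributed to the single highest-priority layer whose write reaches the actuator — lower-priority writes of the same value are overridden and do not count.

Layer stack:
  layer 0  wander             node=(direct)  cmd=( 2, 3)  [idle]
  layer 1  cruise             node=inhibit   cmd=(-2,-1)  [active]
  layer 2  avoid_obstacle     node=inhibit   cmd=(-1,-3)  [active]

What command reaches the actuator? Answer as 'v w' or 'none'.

L0 wander: idle → wire = none
L1 cruise: active, inhibitor → wire = none
L2 avoid_obstacle: active, inhibitor → wire = none
actuator = none

none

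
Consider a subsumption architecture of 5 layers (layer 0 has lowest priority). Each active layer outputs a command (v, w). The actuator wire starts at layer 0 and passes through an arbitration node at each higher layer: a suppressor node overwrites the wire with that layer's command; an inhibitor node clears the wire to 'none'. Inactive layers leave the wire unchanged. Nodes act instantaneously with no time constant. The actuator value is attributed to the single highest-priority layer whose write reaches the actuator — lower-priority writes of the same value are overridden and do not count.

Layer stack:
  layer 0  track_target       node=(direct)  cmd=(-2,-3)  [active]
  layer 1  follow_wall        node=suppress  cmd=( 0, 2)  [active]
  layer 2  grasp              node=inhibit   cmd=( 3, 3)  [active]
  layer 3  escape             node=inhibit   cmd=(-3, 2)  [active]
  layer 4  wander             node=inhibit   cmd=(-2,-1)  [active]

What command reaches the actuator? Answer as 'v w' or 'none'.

[0] track_target on; wire := (-2, -3)
[1] follow_wall on (suppress); wire := (0, 2)
[2] grasp on (inhibit); wire := none
[3] escape on (inhibit); wire := none
[4] wander on (inhibit); wire := none
output none

none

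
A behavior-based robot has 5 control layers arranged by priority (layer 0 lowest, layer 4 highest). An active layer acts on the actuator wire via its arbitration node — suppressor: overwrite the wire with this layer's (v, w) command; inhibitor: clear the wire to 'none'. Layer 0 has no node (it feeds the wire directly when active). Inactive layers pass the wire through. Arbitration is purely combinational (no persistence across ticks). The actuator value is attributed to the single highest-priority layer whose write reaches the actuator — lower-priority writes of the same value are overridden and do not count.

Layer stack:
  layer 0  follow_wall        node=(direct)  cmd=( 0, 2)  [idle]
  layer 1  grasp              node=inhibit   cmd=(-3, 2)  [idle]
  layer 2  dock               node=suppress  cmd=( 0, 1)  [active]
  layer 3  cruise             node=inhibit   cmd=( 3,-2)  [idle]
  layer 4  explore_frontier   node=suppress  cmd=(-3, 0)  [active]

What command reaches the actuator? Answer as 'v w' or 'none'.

-3 0

L0 follow_wall: idle → wire = none
L1 grasp: idle → wire stays none
L2 dock: active, suppressor → wire = (0, 1)
L3 cruise: idle → wire stays (0, 1)
L4 explore_frontier: active, suppressor → wire = (-3, 0)
actuator = (-3, 0)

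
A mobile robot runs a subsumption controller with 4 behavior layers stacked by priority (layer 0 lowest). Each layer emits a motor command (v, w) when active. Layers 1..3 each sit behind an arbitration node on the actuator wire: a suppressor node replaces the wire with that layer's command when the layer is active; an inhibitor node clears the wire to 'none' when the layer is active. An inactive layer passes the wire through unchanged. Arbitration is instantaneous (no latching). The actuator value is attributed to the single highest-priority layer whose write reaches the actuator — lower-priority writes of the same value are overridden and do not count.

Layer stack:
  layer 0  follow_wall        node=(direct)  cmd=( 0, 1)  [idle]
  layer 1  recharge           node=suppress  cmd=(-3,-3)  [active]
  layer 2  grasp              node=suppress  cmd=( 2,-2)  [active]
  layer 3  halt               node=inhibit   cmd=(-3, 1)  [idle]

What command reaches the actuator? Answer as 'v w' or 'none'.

2 -2

L0 follow_wall: idle → wire = none
L1 recharge: active, suppressor → wire = (-3, -3)
L2 grasp: active, suppressor → wire = (2, -2)
L3 halt: idle → wire stays (2, -2)
actuator = (2, -2)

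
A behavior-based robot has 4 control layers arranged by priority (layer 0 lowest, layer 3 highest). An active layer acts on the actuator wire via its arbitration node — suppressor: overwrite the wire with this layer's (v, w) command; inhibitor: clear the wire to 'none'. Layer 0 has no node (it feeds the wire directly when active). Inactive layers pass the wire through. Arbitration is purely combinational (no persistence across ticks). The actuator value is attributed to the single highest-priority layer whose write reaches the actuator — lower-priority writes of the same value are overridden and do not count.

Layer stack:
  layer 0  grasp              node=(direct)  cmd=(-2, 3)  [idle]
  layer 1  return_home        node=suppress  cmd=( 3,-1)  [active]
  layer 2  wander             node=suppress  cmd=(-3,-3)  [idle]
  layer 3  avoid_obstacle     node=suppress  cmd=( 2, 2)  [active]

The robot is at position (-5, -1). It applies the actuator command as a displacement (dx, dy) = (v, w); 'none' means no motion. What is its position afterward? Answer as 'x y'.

-3 1

L0 grasp: idle → wire = none
L1 return_home: active, suppressor → wire = (3, -1)
L2 wander: idle → wire stays (3, -1)
L3 avoid_obstacle: active, suppressor → wire = (2, 2)
actuator = (2, 2)
position: (-5, -1) + (2, 2) = (-3, 1)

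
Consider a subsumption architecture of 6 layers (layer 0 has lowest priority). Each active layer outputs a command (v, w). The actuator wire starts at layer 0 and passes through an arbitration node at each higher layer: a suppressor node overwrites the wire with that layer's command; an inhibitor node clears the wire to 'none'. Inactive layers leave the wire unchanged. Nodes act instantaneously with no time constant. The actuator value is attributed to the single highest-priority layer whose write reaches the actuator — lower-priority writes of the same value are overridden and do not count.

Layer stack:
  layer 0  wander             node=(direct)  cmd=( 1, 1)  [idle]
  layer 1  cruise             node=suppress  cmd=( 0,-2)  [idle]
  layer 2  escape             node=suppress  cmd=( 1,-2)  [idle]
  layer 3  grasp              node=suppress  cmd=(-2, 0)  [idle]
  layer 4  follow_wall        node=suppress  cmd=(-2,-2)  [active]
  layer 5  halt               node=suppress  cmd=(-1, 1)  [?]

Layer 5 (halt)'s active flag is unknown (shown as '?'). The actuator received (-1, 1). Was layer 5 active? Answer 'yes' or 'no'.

yes

If layer 5 is active=yes:
  actuator would be (-1, 1)
If layer 5 is active=no:
  actuator would be (-2, -2)
Observed (-1, 1), so layer 5 was active.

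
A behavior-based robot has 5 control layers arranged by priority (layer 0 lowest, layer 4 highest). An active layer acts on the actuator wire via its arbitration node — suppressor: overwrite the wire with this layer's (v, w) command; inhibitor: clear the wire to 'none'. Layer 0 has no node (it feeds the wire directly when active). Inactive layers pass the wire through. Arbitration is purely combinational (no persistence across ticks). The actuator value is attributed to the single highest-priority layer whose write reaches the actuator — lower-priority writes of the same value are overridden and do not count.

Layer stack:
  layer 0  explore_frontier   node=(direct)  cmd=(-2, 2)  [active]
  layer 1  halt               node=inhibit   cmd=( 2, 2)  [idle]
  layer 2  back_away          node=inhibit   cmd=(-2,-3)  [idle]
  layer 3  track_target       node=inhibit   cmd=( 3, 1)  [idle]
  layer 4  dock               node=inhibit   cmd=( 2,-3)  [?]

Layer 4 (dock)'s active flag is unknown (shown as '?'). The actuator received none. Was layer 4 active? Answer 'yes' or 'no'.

yes

If layer 4 is active=yes:
  actuator would be none
If layer 4 is active=no:
  actuator would be (-2, 2)
Observed none, so layer 4 was active.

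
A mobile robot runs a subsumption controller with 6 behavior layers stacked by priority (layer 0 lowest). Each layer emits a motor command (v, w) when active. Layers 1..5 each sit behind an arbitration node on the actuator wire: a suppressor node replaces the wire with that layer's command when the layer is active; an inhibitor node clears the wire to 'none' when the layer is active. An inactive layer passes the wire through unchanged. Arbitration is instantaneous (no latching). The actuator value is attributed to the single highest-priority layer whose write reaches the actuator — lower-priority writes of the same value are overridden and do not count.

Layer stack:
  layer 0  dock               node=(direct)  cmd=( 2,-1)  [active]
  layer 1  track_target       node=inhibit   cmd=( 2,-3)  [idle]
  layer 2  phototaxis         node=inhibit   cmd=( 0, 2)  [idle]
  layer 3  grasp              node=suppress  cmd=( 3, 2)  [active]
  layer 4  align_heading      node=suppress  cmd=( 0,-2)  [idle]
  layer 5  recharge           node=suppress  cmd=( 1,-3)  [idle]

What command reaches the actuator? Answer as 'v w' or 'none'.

layer 0 (dock) active — direct: (2, -1)
layer 1 (track_target) idle — unchanged: (2, -1)
layer 2 (phototaxis) idle — unchanged: (2, -1)
layer 3 (grasp) active — suppresses: (3, 2)
layer 4 (align_heading) idle — unchanged: (3, 2)
layer 5 (recharge) idle — unchanged: (3, 2)
→ actuator (3, 2)

3 2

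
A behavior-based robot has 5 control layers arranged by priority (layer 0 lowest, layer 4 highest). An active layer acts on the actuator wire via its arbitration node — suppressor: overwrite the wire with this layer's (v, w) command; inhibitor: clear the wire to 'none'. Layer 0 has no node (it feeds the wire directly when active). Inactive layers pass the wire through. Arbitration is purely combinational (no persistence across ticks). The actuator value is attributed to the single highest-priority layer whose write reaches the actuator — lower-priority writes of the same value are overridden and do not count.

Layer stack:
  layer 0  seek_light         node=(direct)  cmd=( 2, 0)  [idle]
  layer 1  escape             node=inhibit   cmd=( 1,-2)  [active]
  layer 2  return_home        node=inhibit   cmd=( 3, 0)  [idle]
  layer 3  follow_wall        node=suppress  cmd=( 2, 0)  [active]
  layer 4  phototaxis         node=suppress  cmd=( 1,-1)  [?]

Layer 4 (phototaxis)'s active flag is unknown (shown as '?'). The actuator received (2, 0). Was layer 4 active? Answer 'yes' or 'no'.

no

If layer 4 is active=yes:
  actuator would be (1, -1)
If layer 4 is active=no:
  actuator would be (2, 0)
Observed (2, 0), so layer 4 was idle.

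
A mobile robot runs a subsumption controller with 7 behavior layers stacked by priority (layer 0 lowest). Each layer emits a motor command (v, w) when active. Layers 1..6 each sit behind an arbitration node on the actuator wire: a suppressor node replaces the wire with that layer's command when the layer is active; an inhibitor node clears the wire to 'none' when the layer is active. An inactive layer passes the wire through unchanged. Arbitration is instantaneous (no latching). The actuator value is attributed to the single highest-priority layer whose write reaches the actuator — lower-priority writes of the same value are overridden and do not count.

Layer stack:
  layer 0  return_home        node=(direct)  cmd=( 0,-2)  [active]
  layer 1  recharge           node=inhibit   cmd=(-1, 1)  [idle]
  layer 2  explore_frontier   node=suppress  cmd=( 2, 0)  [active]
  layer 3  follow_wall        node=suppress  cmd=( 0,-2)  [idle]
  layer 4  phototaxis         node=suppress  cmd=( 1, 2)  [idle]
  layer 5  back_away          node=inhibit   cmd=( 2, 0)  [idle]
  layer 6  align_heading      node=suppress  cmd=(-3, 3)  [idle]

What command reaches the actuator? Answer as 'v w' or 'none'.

L0 return_home: active, feeds wire = (0, -2)
L1 recharge: idle → wire stays (0, -2)
L2 explore_frontier: active, suppressor → wire = (2, 0)
L3 follow_wall: idle → wire stays (2, 0)
L4 phototaxis: idle → wire stays (2, 0)
L5 back_away: idle → wire stays (2, 0)
L6 align_heading: idle → wire stays (2, 0)
actuator = (2, 0)

2 0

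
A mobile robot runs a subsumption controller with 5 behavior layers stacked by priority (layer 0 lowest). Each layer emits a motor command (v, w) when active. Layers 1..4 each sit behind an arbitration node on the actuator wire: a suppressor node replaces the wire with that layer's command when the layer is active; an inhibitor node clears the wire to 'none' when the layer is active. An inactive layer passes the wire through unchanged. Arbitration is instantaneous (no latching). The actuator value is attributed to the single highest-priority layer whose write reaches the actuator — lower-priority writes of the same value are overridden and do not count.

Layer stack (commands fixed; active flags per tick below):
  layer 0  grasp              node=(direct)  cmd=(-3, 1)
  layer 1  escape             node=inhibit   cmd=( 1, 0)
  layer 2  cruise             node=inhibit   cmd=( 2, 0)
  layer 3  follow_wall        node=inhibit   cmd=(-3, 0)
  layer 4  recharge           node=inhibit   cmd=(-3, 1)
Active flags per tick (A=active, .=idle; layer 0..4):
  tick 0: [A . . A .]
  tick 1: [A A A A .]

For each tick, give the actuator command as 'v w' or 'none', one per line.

none
none

tick 0:
  layer 0 (grasp) active — direct: (-3, 1)
  layer 1 (escape) idle — unchanged: (-3, 1)
  layer 2 (cruise) idle — unchanged: (-3, 1)
  layer 3 (follow_wall) active — inhibits: none
  layer 4 (recharge) idle — unchanged: none
  → actuator none
tick 1:
  layer 0 (grasp) active — direct: (-3, 1)
  layer 1 (escape) active — inhibits: none
  layer 2 (cruise) active — inhibits: none
  layer 3 (follow_wall) active — inhibits: none
  layer 4 (recharge) idle — unchanged: none
  → actuator none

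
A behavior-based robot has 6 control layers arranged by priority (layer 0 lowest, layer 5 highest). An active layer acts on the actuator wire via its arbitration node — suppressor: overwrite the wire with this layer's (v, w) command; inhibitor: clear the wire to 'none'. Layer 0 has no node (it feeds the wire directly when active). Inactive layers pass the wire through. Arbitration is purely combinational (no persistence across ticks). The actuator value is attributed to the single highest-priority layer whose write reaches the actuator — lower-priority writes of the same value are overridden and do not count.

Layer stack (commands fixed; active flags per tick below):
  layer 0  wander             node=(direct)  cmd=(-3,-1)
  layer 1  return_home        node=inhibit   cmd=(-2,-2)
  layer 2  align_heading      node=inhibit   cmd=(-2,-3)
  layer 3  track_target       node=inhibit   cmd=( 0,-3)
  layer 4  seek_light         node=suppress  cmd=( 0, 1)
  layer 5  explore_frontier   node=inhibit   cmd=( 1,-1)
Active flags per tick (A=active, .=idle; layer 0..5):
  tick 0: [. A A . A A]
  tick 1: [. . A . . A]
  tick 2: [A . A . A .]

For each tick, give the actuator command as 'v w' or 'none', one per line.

tick 0:
  L0 wander: idle → wire = none
  L1 return_home: active, inhibitor → wire = none
  L2 align_heading: active, inhibitor → wire = none
  L3 track_target: idle → wire stays none
  L4 seek_light: active, suppressor → wire = (0, 1)
  L5 explore_frontier: active, inhibitor → wire = none
  actuator = none
tick 1:
  L0 wander: idle → wire = none
  L1 return_home: idle → wire stays none
  L2 align_heading: active, inhibitor → wire = none
  L3 track_target: idle → wire stays none
  L4 seek_light: idle → wire stays none
  L5 explore_frontier: active, inhibitor → wire = none
  actuator = none
tick 2:
  L0 wander: active, feeds wire = (-3, -1)
  L1 return_home: idle → wire stays (-3, -1)
  L2 align_heading: active, inhibitor → wire = none
  L3 track_target: idle → wire stays none
  L4 seek_light: active, suppressor → wire = (0, 1)
  L5 explore_frontier: idle → wire stays (0, 1)
  actuator = (0, 1)

none
none
0 1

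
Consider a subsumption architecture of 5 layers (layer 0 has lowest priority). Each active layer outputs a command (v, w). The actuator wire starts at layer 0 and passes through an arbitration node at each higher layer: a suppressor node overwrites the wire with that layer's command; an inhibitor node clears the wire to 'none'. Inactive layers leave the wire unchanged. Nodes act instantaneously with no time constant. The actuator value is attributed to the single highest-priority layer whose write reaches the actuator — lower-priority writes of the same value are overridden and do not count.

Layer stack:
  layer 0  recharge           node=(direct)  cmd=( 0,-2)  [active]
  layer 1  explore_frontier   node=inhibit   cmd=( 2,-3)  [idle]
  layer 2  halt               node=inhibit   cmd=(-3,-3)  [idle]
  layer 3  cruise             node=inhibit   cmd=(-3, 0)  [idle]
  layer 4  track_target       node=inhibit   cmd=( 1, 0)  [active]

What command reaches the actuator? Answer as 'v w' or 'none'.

none

L0 recharge: active, feeds wire = (0, -2)
L1 explore_frontier: idle → wire stays (0, -2)
L2 halt: idle → wire stays (0, -2)
L3 cruise: idle → wire stays (0, -2)
L4 track_target: active, inhibitor → wire = none
actuator = none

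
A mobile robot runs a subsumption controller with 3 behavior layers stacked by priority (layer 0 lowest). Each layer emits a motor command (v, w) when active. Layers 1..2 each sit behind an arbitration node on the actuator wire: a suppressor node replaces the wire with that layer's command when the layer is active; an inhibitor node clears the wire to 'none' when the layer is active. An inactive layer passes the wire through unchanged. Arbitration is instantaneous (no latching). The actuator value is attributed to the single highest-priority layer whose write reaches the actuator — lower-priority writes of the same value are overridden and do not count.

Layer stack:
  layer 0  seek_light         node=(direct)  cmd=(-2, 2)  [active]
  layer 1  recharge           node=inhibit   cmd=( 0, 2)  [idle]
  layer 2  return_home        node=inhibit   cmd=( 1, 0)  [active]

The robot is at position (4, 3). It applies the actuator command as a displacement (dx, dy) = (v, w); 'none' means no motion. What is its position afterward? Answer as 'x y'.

4 3

[0] seek_light on; wire := (-2, 2)
[1] recharge off; pass (-2, 2)
[2] return_home on (inhibit); wire := none
output none
position: (4, 3) + none = (4, 3)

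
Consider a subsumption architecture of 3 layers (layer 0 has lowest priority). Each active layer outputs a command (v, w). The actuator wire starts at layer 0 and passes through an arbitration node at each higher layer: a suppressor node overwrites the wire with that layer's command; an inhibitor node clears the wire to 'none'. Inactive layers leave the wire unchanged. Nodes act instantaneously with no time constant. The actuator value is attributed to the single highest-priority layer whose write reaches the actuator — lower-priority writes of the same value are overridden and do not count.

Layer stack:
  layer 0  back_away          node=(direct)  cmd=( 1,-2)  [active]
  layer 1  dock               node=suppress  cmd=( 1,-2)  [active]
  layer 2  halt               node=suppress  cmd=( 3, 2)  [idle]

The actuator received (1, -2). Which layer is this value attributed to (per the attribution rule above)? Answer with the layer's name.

dock

[0] back_away on; wire := (1, -2)
[1] dock on (suppress); wire := (1, -2)
[2] halt off; pass (1, -2)
output (1, -2)
last writer: layer 1 = dock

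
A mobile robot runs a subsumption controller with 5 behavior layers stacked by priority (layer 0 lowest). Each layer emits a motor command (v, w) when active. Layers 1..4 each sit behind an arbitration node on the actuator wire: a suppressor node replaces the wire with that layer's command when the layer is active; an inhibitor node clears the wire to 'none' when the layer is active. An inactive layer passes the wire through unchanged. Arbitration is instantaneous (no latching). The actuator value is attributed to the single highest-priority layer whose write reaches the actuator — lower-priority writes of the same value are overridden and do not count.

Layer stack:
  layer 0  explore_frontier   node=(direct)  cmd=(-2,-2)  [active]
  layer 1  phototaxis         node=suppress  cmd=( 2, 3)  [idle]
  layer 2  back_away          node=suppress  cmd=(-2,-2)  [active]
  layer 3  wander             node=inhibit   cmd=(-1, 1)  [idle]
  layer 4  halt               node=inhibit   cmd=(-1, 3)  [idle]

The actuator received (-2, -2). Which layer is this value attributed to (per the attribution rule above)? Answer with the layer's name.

back_away

L0 explore_frontier: active, feeds wire = (-2, -2)
L1 phototaxis: idle → wire stays (-2, -2)
L2 back_away: active, suppressor → wire = (-2, -2)
L3 wander: idle → wire stays (-2, -2)
L4 halt: idle → wire stays (-2, -2)
actuator = (-2, -2)
last writer: layer 2 = back_away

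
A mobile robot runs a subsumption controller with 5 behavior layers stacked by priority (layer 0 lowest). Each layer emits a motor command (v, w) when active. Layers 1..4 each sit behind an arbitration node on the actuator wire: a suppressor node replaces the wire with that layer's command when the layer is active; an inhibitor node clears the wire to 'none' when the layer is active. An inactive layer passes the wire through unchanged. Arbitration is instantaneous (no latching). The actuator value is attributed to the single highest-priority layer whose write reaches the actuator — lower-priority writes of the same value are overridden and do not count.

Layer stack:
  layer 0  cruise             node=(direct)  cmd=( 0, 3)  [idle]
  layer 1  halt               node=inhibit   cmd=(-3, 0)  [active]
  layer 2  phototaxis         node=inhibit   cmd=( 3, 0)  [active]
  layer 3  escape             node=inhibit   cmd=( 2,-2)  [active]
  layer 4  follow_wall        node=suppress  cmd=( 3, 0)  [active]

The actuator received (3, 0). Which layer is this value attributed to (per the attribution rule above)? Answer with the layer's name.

L0 cruise: idle → wire = none
L1 halt: active, inhibitor → wire = none
L2 phototaxis: active, inhibitor → wire = none
L3 escape: active, inhibitor → wire = none
L4 follow_wall: active, suppressor → wire = (3, 0)
actuator = (3, 0)
last writer: layer 4 = follow_wall

follow_wall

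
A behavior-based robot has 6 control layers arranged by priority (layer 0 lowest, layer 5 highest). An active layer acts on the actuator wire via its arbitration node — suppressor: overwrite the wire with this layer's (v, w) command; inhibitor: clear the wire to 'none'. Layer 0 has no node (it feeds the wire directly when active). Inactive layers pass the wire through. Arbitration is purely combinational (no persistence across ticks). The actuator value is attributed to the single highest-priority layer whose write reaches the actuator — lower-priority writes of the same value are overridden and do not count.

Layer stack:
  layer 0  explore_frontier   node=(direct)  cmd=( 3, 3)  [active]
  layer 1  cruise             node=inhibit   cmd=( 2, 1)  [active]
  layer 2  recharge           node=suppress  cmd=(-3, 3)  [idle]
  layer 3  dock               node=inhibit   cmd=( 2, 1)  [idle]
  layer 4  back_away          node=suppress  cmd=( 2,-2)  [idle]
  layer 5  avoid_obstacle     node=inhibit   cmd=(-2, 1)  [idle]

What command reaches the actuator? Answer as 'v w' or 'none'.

none

L0 explore_frontier: active, feeds wire = (3, 3)
L1 cruise: active, inhibitor → wire = none
L2 recharge: idle → wire stays none
L3 dock: idle → wire stays none
L4 back_away: idle → wire stays none
L5 avoid_obstacle: idle → wire stays none
actuator = none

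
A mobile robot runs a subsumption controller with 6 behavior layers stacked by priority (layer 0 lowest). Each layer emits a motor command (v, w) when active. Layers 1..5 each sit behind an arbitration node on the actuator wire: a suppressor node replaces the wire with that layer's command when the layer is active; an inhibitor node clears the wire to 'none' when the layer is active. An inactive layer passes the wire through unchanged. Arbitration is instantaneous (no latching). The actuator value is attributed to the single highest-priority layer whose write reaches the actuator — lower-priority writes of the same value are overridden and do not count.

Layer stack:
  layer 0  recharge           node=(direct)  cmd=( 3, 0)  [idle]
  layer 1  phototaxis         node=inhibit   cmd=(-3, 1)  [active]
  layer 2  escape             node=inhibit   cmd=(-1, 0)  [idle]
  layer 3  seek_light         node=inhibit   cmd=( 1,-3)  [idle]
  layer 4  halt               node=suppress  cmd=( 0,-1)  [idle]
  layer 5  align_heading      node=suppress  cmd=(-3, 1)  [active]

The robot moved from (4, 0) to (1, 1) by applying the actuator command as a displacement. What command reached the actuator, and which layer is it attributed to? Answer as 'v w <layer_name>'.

-3 1 align_heading

displacement = (1, 1) − (4, 0) = (-3, 1)
L0 recharge: idle → wire = none
L1 phototaxis: active, inhibitor → wire = none
L2 escape: idle → wire stays none
L3 seek_light: idle → wire stays none
L4 halt: idle → wire stays none
L5 align_heading: active, suppressor → wire = (-3, 1)
actuator = (-3, 1) — from layer 5 (align_heading)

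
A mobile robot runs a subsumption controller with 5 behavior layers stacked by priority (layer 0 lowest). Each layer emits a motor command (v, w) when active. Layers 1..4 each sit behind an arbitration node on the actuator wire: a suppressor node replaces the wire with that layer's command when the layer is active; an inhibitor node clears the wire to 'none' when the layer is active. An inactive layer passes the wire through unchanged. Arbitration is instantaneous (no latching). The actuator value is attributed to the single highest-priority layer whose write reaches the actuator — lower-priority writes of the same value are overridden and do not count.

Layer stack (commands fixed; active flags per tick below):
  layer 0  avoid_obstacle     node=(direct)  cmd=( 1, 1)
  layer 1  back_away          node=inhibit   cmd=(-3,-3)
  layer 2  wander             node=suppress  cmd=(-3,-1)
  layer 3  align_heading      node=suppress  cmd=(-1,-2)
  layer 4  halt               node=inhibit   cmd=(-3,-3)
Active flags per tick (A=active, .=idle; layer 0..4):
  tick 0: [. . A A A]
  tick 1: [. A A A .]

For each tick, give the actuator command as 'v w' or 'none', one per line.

tick 0:
  [0] avoid_obstacle off; wire := none
  [1] back_away off; pass none
  [2] wander on (suppress); wire := (-3, -1)
  [3] align_heading on (suppress); wire := (-1, -2)
  [4] halt on (inhibit); wire := none
  output none
tick 1:
  [0] avoid_obstacle off; wire := none
  [1] back_away on (inhibit); wire := none
  [2] wander on (suppress); wire := (-3, -1)
  [3] align_heading on (suppress); wire := (-1, -2)
  [4] halt off; pass (-1, -2)
  output (-1, -2)

none
-1 -2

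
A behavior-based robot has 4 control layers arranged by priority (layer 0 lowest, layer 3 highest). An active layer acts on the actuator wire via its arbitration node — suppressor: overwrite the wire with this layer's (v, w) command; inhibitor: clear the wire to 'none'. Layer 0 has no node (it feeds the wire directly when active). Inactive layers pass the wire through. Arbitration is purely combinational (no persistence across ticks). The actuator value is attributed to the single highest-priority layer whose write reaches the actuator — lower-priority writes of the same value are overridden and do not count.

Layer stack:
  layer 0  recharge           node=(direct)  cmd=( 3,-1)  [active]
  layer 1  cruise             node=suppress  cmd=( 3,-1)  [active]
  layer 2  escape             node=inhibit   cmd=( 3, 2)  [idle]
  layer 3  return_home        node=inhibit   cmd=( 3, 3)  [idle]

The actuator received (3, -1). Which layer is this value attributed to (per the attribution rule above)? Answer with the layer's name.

cruise

[0] recharge on; wire := (3, -1)
[1] cruise on (suppress); wire := (3, -1)
[2] escape off; pass (3, -1)
[3] return_home off; pass (3, -1)
output (3, -1)
last writer: layer 1 = cruise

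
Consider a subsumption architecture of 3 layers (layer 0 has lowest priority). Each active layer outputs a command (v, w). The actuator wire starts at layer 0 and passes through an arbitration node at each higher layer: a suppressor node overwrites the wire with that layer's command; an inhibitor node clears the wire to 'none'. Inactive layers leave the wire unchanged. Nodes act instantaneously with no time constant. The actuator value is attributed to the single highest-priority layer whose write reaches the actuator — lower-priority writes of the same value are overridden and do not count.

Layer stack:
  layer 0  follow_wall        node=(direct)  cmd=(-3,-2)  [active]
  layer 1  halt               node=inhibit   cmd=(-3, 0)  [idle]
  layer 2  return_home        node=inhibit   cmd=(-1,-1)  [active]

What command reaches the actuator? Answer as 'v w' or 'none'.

none

layer 0 (follow_wall) active — direct: (-3, -2)
layer 1 (halt) idle — unchanged: (-3, -2)
layer 2 (return_home) active — inhibits: none
→ actuator none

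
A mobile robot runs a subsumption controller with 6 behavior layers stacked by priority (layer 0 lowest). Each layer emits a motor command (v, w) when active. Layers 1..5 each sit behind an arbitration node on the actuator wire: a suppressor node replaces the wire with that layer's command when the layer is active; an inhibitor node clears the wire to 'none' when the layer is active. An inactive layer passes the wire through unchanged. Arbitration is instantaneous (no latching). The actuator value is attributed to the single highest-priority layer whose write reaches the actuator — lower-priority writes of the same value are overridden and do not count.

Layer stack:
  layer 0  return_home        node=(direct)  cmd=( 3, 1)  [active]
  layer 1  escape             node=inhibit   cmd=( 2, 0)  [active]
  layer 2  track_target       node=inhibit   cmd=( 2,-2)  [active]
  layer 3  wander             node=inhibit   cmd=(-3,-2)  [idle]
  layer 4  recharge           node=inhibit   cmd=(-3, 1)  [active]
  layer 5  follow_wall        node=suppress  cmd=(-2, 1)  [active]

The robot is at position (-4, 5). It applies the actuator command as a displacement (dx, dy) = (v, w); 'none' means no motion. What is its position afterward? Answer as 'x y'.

-6 6

L0 return_home: active, feeds wire = (3, 1)
L1 escape: active, inhibitor → wire = none
L2 track_target: active, inhibitor → wire = none
L3 wander: idle → wire stays none
L4 recharge: active, inhibitor → wire = none
L5 follow_wall: active, suppressor → wire = (-2, 1)
actuator = (-2, 1)
position: (-4, 5) + (-2, 1) = (-6, 6)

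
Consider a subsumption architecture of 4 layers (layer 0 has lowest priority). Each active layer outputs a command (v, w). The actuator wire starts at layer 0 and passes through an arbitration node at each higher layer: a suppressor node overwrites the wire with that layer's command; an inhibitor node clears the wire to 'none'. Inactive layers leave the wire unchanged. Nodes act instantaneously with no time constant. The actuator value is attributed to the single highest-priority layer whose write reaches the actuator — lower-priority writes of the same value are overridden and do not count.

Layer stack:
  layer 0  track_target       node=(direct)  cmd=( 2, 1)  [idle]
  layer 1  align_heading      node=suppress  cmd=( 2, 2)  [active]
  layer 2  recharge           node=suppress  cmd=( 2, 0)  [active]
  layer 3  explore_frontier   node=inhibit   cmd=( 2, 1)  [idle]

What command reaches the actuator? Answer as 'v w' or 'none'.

[0] track_target off; wire := none
[1] align_heading on (suppress); wire := (2, 2)
[2] recharge on (suppress); wire := (2, 0)
[3] explore_frontier off; pass (2, 0)
output (2, 0)

2 0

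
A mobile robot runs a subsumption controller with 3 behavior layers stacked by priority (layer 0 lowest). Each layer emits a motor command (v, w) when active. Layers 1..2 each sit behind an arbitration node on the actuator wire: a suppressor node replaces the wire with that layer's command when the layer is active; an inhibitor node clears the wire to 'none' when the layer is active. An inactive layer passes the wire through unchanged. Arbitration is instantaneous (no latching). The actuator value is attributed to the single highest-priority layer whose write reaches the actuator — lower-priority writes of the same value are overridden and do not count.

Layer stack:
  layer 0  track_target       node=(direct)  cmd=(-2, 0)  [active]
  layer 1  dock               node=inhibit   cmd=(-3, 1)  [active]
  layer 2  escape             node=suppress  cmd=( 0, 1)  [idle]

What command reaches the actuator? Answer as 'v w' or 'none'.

L0 track_target: active, feeds wire = (-2, 0)
L1 dock: active, inhibitor → wire = none
L2 escape: idle → wire stays none
actuator = none

none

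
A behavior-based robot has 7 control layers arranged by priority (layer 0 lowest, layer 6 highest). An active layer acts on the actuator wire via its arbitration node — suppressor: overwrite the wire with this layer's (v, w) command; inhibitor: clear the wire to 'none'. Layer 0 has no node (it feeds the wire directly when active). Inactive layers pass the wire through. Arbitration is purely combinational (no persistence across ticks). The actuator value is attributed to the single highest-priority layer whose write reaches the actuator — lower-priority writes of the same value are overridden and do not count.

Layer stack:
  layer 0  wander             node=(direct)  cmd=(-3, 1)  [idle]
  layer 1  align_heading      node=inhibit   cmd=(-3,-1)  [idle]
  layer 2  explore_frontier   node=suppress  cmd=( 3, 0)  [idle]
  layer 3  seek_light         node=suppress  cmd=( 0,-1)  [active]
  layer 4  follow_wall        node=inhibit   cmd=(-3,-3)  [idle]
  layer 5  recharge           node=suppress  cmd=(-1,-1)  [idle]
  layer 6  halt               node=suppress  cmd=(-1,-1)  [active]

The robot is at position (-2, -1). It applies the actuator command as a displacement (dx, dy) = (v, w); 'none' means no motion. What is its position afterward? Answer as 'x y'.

-3 -2

[0] wander off; wire := none
[1] align_heading off; pass none
[2] explore_frontier off; pass none
[3] seek_light on (suppress); wire := (0, -1)
[4] follow_wall off; pass (0, -1)
[5] recharge off; pass (0, -1)
[6] halt on (suppress); wire := (-1, -1)
output (-1, -1)
position: (-2, -1) + (-1, -1) = (-3, -2)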